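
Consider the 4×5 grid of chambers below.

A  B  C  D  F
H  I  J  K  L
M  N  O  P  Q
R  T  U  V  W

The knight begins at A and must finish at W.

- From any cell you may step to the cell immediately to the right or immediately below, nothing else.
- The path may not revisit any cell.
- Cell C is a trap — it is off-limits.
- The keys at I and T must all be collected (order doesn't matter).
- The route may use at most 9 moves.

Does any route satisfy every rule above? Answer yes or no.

One route that works: A → H → I → N → T → U → V → W.

yes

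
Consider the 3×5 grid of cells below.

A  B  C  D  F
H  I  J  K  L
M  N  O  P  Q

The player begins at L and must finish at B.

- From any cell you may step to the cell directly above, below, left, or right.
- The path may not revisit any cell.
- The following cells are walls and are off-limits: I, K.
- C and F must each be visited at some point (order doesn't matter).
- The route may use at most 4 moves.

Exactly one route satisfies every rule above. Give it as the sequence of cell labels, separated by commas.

Any route must reach C and F and still end at B within 4 moves, so the order of the required stops is forced.
Route from L: up 1 to F, left 3 to B — 4 moves in all.
Check: all required cells visited; 4 ≤ 4 moves.

L, F, D, C, B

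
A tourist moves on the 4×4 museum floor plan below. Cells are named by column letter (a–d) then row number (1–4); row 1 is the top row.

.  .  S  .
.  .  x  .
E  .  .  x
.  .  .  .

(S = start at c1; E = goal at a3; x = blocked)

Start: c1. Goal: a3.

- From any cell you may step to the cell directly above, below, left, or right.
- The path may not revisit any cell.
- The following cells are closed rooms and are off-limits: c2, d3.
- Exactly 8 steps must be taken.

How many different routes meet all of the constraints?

2

Need simple routes of exactly 8 moves from c1 to a3 (Manhattan distance 4, so 2 moves are spent on a detour and 2 undoing it).
Enumerating: c1 b1 b2 b3 c3 c4 b4 a4 a3 | c1 b1 a1 a2 b2 b3 b4 a4 a3.
That gives 2 routes.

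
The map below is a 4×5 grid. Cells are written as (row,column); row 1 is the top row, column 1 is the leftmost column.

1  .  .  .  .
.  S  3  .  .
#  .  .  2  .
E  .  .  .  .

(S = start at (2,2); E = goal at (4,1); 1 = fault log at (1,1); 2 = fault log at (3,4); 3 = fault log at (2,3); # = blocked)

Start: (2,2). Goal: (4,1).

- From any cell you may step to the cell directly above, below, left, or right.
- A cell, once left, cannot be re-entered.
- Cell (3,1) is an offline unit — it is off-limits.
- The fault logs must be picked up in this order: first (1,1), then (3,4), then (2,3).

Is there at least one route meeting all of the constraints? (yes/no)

yes

One route that works: (2,2) → (2,1) → (1,1) → (1,2) → (1,3) → (1,4) → (1,5) → (2,5) → (3,5) → (3,4) → (2,4) → (2,3) → (3,3) → (4,3) → (4,2) → (4,1).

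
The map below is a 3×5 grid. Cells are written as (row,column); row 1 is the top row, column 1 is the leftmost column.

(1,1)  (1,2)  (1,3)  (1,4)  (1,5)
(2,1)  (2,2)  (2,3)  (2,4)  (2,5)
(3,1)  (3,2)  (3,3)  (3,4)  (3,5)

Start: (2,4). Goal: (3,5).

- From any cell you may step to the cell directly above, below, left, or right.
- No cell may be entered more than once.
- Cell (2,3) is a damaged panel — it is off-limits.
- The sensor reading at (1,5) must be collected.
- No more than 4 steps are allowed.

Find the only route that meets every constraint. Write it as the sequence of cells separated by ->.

(2,4) -> (1,4) -> (1,5) -> (2,5) -> (3,5)

The 4-move cap with required stops at (1,5) leaves no slack for detours.
Route from (2,4): up to (1,4), right to (1,5), 2× down (reaching (3,5)) — 4 moves in all.
Check: all required cells visited; 4 ≤ 4 moves.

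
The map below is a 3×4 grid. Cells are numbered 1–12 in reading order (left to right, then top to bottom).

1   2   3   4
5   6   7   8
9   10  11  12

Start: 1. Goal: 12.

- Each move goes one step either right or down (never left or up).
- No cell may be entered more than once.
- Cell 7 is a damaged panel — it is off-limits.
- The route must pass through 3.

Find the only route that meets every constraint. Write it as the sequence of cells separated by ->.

1 -> 2 -> 3 -> 4 -> 8 -> 12

Moves only go right or down, so the column and row indices never decrease.
Route from 1: 3× right (reaching 4), 2× down (reaching 12) — 5 moves in all.
Check: all required cells visited.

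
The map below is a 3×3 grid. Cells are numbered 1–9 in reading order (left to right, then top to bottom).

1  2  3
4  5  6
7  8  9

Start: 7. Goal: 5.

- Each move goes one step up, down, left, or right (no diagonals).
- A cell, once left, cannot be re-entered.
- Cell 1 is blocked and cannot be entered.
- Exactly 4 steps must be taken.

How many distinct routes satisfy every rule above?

Need simple routes of exactly 4 moves from 7 to 5 (Manhattan distance 2, so 1 moves are spent on a detour and 1 undoing it).
Enumerating: 7 8 9 6 5.
That gives 1 route.

1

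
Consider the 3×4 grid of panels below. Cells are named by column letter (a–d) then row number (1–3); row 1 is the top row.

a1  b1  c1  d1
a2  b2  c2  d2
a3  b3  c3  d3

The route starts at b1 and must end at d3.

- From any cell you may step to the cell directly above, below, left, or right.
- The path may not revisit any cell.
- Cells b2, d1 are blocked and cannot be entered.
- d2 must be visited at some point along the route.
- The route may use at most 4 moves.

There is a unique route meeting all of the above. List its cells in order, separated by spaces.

b1 c1 c2 d2 d3

The 4-move cap with required stops at d2 leaves no slack for detours.
Route from b1: right to c1, down to c2, right to d2, down to d3 — 4 moves in all.
Check: all required cells visited; 4 ≤ 4 moves.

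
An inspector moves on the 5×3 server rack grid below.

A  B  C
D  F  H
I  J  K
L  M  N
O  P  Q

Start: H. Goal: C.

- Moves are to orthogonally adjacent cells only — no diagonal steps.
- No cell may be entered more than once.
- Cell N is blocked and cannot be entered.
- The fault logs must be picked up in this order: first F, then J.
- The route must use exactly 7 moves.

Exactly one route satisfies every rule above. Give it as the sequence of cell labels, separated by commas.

H, F, J, I, D, A, B, C

The waypoints must appear in the order F, J, with no cell reused.
Route from H: left to F, down to J, left to I, 2× up (reaching A), 2× right (reaching C) — 7 moves in all.
Check: order respected (F at step 1, J at step 2); 7 moves as required.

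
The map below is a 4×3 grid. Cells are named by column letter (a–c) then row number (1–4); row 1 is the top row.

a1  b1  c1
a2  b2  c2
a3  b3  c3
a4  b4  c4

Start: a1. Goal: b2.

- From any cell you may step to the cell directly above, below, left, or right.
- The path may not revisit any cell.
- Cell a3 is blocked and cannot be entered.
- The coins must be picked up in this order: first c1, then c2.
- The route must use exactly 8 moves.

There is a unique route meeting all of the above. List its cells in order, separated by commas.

a1, b1, c1, c2, c3, c4, b4, b3, b2

The waypoints must appear in the order c1, c2, with no cell reused.
Route from a1: right 2 to c1, down 3 to c4, left 1 to b4, up 2 to b2 — 8 moves in all.
Check: order respected (c1 at step 2, c2 at step 3); 8 moves as required.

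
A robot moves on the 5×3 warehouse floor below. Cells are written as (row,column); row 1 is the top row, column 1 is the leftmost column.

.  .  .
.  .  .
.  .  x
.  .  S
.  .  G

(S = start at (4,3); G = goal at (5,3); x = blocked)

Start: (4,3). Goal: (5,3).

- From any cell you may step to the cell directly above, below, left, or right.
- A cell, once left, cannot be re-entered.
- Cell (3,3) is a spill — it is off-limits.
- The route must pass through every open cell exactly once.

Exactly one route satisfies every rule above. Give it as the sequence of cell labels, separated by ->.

Need to visit all 14 open cells exactly once, starting at (4,3) and ending at (5,3).
Cell (1,1) has only two open neighbours ((2,1) and (1,2)), so the path must pass straight through it: one of those is the cell it's entered from and the other is where it exits.
Route from (4,3): left to (4,2), 2× up (reaching (2,2)), right to (2,3), up to (1,3), 2× left (reaching (1,1)), 4× down (reaching (5,1)), 2× right (reaching (5,3)) — 13 moves in all.
Check: all 14 open cells covered.

(4,3) -> (4,2) -> (3,2) -> (2,2) -> (2,3) -> (1,3) -> (1,2) -> (1,1) -> (2,1) -> (3,1) -> (4,1) -> (5,1) -> (5,2) -> (5,3)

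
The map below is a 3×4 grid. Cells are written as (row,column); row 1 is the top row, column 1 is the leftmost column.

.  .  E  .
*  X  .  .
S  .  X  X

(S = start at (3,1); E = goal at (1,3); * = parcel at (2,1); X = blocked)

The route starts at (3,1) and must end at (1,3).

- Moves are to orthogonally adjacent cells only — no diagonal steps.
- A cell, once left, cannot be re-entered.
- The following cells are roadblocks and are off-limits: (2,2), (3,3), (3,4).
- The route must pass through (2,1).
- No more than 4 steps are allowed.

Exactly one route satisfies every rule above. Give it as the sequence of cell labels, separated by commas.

The budget equals the shortest possible length, so every move has to be on a shortest route through the required cells.
Route from (3,1): up 2 to (1,1), right 2 to (1,3) — 4 moves in all.
Check: all required cells visited; 4 ≤ 4 moves.

(3,1), (2,1), (1,1), (1,2), (1,3)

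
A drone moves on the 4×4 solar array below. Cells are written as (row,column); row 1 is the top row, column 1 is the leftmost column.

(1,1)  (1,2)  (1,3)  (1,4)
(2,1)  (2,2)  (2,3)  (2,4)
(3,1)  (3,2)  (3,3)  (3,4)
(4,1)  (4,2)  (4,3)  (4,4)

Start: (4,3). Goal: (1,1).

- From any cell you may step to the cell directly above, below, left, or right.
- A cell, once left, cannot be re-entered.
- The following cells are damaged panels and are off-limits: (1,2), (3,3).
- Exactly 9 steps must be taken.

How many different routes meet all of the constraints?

Need simple routes of exactly 9 moves from (4,3) to (1,1) (Manhattan distance 5, so 2 moves are spent on a detour and 2 undoing it).
Enumerating: (4,3) (4,4) (3,4) (2,4) (1,4) (1,3) (2,3) (2,2) (2,1) (1,1) | (4,3) (4,4) (3,4) (2,4) (2,3) (2,2) (3,2) (3,1) (2,1) (1,1).
That gives 2 routes.

2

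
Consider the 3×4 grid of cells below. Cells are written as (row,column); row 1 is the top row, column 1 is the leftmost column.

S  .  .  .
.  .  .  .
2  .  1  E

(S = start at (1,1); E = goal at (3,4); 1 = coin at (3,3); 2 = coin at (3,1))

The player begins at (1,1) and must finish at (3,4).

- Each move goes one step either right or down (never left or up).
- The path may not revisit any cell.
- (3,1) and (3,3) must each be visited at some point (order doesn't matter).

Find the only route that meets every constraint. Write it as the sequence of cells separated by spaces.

(1,1) (2,1) (3,1) (3,2) (3,3) (3,4)

Moves only go right or down, so the column and row indices never decrease.
Route from (1,1): down 2 to (3,1), right 3 to (3,4) — 5 moves in all.
Check: all required cells visited.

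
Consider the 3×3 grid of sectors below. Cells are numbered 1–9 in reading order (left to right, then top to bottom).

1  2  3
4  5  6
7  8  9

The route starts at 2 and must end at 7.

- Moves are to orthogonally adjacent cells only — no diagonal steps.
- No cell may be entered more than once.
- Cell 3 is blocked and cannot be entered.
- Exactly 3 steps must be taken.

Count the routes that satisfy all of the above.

Need simple routes of exactly 3 moves from 2 to 7 (Manhattan distance 3, so 0 moves are spent on a detour and 0 undoing it).
Enumerating: 2 5 8 7 | 2 5 4 7 | 2 1 4 7.
That gives 3 routes.

3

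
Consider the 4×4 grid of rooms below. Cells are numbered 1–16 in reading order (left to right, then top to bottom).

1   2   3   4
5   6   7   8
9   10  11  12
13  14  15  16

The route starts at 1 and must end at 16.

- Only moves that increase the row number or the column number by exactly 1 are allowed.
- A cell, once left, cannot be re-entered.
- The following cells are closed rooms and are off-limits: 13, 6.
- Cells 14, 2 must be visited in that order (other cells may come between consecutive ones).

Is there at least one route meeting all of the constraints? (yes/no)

2 lies above 14, so going from 14 to 2 would need an upward move — but moves only go right/down, so 14 cannot be visited before 2.

no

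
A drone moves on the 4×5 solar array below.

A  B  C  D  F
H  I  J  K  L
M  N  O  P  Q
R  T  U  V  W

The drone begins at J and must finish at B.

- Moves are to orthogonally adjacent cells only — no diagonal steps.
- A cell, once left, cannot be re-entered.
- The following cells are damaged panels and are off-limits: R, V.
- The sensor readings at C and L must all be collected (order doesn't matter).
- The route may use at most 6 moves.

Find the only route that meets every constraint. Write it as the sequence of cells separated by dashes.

J - K - L - F - D - C - B

The budget equals the shortest possible length, so every move has to be on a shortest route through the required cells.
Route from J: right 2 to L, up 1 to F, left 3 to B — 6 moves in all.
Check: all required cells visited; 6 ≤ 6 moves.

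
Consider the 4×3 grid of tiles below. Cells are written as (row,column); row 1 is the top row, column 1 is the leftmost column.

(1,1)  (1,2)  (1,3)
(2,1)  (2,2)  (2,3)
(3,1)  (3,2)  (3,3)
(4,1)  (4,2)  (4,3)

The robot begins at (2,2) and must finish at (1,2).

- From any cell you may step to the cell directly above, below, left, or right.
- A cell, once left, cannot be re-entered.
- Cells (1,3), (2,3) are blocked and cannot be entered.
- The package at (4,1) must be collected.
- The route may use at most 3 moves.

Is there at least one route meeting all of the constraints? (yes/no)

no

Even ignoring the no-revisit rule, getting from (2,2) to (1,2) via (4,1) needs at least 3 + 4 = 7 moves (Manhattan distance per leg), which exceeds the 3-move limit.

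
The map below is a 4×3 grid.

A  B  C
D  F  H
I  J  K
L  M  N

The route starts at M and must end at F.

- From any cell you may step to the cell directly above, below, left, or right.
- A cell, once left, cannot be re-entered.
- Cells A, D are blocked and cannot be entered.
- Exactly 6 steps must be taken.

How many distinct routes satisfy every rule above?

3

Need simple routes of exactly 6 moves from M to F (Manhattan distance 2, so 2 moves are spent on a detour and 2 undoing it).
Enumerating: M J K H C B F | M L I J K H F | M N K H C B F.
That gives 3 routes.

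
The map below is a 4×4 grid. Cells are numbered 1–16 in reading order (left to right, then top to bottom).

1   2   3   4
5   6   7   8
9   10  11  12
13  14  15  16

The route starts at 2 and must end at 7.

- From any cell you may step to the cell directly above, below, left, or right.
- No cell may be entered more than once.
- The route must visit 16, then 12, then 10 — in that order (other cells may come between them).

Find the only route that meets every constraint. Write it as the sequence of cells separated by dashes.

2 - 1 - 5 - 9 - 13 - 14 - 15 - 16 - 12 - 11 - 10 - 6 - 7

The waypoints must appear in the order 16, 12, 10, with no cell reused.
Route from 2: left 1 to 1, down 3 to 13, right 3 to 16, up 1 to 12, left 2 to 10, up 1 to 6, right 1 to 7 — 12 moves in all.
Check: order respected (16 at step 7, 12 at step 8, 10 at step 10).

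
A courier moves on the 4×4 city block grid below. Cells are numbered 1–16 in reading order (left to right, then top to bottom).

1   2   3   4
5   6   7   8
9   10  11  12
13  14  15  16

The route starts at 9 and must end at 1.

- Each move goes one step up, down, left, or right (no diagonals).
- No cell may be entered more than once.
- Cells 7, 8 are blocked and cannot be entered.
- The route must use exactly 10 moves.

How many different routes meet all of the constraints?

Need simple routes of exactly 10 moves from 9 to 1 (Manhattan distance 2, so 4 moves are spent on a detour and 4 undoing it).
Enumerating: 9 13 14 15 16 12 11 10 6 2 1 | 9 13 14 15 16 12 11 10 6 5 1.
That gives 2 routes.

2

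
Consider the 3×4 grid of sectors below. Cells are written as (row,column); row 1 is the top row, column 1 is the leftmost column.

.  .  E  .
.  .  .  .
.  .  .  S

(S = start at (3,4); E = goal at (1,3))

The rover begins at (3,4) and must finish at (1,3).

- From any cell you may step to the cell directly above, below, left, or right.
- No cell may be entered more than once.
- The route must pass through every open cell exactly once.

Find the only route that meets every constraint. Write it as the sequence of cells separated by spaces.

Need to visit all 12 open cells exactly once, starting at (3,4) and ending at (1,3).
Cell (3,1) has only two open neighbours ((2,1) and (3,2)), so the path must pass straight through it: one of those is the cell it's entered from and the other is where it exits.
Route from (3,4): 3× left (reaching (3,1)), 2× up (reaching (1,1)), right to (1,2), down to (2,2), 2× right (reaching (2,4)), up to (1,4), left to (1,3) — 11 moves in all.
Check: all 12 open cells covered.

(3,4) (3,3) (3,2) (3,1) (2,1) (1,1) (1,2) (2,2) (2,3) (2,4) (1,4) (1,3)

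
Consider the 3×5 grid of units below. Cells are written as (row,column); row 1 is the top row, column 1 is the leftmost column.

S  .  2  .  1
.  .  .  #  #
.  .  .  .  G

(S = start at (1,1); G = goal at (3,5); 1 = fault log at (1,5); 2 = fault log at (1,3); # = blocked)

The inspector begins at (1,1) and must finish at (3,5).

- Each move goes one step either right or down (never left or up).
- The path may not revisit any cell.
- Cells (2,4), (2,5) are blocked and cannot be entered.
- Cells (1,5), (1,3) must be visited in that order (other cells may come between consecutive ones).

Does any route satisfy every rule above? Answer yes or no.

no

(1,3) lies to the left of (1,5), so going from (1,5) to (1,3) would need a leftward move — but moves only go right/down, so (1,5) cannot be visited before (1,3).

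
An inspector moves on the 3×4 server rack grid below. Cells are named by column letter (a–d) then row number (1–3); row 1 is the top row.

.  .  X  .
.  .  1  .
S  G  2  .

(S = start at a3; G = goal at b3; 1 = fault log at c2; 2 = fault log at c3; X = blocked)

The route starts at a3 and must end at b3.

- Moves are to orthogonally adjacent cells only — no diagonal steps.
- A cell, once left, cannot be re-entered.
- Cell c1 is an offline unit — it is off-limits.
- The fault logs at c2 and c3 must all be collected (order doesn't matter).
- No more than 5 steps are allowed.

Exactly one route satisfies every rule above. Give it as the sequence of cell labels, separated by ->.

a3 -> a2 -> b2 -> c2 -> c3 -> b3

The 5-move cap with required stops at c2, c3 leaves no slack for detours.
Route from a3: up to a2, 2× right (reaching c2), down to c3, left to b3 — 5 moves in all.
Check: all required cells visited; 5 ≤ 5 moves.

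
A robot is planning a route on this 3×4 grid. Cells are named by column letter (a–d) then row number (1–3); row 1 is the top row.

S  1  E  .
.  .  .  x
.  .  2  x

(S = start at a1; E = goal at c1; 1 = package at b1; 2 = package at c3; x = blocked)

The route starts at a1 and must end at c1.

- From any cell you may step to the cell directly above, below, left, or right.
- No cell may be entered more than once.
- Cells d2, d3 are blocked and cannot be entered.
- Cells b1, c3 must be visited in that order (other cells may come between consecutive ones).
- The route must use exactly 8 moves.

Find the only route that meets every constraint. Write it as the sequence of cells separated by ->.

a1 -> b1 -> b2 -> a2 -> a3 -> b3 -> c3 -> c2 -> c1

The waypoints must appear in the order b1, c3, with no cell reused.
Route from a1: right 1 to b1, down 1 to b2, left 1 to a2, down 1 to a3, right 2 to c3, up 2 to c1 — 8 moves in all.
Check: order respected (1 at step 1, 2 at step 6); 8 moves as required.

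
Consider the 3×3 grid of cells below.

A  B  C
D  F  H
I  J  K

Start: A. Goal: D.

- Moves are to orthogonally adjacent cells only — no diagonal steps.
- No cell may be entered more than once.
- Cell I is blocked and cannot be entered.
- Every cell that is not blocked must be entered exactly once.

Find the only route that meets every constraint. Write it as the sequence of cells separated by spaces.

A B C H K J F D

Need to visit all 8 open cells exactly once, starting at A and ending at D.
Cell K has only two open neighbours (H and J), so the path must pass straight through it: one of those is the cell it's entered from and the other is where it exits.
Route from A: 2× right (reaching C), 2× down (reaching K), left to J, up to F, left to D — 7 moves in all.
Check: all 8 open cells covered.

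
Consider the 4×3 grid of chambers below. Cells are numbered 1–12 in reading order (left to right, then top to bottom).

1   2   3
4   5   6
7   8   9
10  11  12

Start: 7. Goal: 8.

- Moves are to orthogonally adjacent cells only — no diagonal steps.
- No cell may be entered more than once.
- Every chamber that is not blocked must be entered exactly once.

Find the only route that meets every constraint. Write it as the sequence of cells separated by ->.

7 -> 10 -> 11 -> 12 -> 9 -> 6 -> 3 -> 2 -> 1 -> 4 -> 5 -> 8

Need to visit all 12 open cells exactly once, starting at 7 and ending at 8.
Route from 7: down to 10, 2× right (reaching 12), 3× up (reaching 3), 2× left (reaching 1), down to 4, right to 5, down to 8 — 11 moves in all.
Check: all 12 open cells covered.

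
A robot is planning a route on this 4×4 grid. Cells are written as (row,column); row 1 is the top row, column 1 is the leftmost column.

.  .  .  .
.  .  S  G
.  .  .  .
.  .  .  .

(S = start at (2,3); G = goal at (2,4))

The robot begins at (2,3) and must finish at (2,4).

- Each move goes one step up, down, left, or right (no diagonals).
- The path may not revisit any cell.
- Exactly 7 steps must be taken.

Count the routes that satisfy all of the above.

8

Need simple routes of exactly 7 moves from (2,3) to (2,4) (Manhattan distance 1, so 3 moves are spent on a detour and 3 undoing it).
Enumerating: (2,3) (1,3) (1,2) (2,2) (3,2) (3,3) (3,4) (2,4) | (2,3) (3,3) (3,2) (2,2) (1,2) (1,3) (1,4) (2,4) | (2,3) (3,3) (3,2) (4,2) (4,3) (4,4) (3,4) (2,4) | (2,3) (2,2) (3,2) (4,2) (4,3) (3,3) (3,4) (2,4) | (2,3) (2,2) (3,2) (4,2) (4,3) (4,4) (3,4) (2,4) | (2,3) (2,2) (3,2) (3,3) (4,3) (4,4) (3,4) (2,4) | (2,3) (2,2) (2,1) (1,1) (1,2) (1,3) (1,4) (2,4) | (2,3) (2,2) (2,1) (3,1) (3,2) (3,3) (3,4) (2,4).
That gives 8 routes.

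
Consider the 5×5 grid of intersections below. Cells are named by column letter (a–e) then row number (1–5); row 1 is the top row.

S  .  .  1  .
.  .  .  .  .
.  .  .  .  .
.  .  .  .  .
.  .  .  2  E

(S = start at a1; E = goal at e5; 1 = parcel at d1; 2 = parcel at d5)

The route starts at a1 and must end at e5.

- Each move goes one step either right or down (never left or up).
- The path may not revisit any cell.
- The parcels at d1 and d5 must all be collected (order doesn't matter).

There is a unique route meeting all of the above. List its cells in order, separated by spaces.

a1 b1 c1 d1 d2 d3 d4 d5 e5

Moves only go right or down, so the column and row indices never decrease.
Route from a1: right 3 to d1, down 4 to d5, right 1 to e5 — 8 moves in all.
Check: all required cells visited.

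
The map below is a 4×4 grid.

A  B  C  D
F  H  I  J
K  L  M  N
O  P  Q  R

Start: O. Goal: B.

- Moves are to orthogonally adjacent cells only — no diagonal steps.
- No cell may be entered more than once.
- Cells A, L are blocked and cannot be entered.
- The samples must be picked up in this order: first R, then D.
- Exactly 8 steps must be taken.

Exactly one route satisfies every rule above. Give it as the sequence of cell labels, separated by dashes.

O - P - Q - R - N - J - D - C - B

The waypoints must appear in the order R, D, with no cell reused.
Route from O: 3× right (reaching R), 3× up (reaching D), 2× left (reaching B) — 8 moves in all.
Check: order respected (R at step 3, D at step 6); 8 moves as required.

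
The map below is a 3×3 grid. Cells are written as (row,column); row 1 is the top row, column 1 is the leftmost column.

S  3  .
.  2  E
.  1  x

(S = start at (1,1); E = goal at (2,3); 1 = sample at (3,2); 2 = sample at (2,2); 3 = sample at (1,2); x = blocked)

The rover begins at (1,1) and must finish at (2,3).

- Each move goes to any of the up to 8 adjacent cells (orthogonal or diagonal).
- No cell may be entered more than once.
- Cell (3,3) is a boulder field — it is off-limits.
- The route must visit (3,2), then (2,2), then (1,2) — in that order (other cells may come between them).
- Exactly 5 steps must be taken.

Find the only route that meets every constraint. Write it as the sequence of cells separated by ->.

(1,1) -> (2,1) -> (3,2) -> (2,2) -> (1,2) -> (2,3)

The waypoints must appear in the order (3,2), (2,2), (1,2), with no cell reused.
Route from (1,1): down 1 to (2,1), down-right 1 to (3,2), up 2 to (1,2), down-right 1 to (2,3) — 5 moves in all.
Check: order respected (1 at step 2, 2 at step 3, 3 at step 4); 5 moves as required.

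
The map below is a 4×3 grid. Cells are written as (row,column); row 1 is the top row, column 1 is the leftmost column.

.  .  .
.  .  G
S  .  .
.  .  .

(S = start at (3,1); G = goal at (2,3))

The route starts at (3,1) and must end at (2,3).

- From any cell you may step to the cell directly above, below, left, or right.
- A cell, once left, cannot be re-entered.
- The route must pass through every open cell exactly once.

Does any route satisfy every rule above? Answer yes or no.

One route that works: (3,1) → (4,1) → (4,2) → (4,3) → (3,3) → (3,2) → (2,2) → (2,1) → (1,1) → (1,2) → (1,3) → (2,3).

yes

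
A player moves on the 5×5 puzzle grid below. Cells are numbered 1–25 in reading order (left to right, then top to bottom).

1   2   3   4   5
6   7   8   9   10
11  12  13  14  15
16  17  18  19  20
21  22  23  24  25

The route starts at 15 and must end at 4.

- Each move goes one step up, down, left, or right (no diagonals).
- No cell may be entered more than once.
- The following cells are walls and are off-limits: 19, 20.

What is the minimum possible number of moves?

The Manhattan distance from 15 to 4 is |3−1| + |5−4| = 3, so at least 3 moves are needed.
A route of 3 moves achieves this: 15 → 10 → 5 → 4.
Since 3 matches the lower bound, it is optimal.

3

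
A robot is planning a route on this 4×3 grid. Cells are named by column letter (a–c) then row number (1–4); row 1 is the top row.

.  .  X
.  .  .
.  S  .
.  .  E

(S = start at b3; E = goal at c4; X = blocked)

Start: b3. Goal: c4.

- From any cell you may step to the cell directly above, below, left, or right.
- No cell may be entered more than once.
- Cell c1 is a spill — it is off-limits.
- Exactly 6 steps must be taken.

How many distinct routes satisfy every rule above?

2

Need simple routes of exactly 6 moves from b3 to c4 (Manhattan distance 2, so 2 moves are spent on a detour and 2 undoing it).
Enumerating: b3 b2 a2 a3 a4 b4 c4 | b3 a3 a2 b2 c2 c3 c4.
That gives 2 routes.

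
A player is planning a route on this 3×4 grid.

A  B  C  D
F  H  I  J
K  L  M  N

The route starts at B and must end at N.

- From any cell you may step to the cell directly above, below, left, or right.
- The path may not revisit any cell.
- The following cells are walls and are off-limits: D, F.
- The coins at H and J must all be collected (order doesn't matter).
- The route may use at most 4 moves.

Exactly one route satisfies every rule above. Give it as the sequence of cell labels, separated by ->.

B -> H -> I -> J -> N

The 4-move cap with required stops at H, J leaves no slack for detours.
Route from B: down to H, 2× right (reaching J), down to N — 4 moves in all.
Check: all required cells visited; 4 ≤ 4 moves.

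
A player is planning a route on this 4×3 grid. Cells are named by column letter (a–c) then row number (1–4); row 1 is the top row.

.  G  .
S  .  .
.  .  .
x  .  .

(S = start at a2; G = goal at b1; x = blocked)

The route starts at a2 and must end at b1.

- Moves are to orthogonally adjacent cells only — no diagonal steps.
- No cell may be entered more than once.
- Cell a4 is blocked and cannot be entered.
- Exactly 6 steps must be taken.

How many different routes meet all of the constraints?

Need simple routes of exactly 6 moves from a2 to b1 (Manhattan distance 2, so 2 moves are spent on a detour and 2 undoing it).
Enumerating: a2 a3 b3 b2 c2 c1 b1 | a2 a3 b3 c3 c2 c1 b1 | a2 a3 b3 c3 c2 b2 b1 | a2 b2 b3 c3 c2 c1 b1.
That gives 4 routes.

4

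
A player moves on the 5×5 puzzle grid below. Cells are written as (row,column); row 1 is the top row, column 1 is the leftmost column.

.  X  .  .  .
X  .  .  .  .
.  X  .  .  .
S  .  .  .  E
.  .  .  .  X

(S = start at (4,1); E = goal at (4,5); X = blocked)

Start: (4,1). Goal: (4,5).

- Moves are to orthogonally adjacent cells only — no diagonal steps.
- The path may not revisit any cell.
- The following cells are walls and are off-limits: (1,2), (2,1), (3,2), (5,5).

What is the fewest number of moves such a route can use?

The Manhattan distance from (4,1) to (4,5) is |4−4| + |1−5| = 4, so at least 4 moves are needed.
A route of 4 moves achieves this: (4,1) → (4,2) → (4,3) → (4,4) → (4,5).
Since 4 matches the lower bound, it is optimal.

4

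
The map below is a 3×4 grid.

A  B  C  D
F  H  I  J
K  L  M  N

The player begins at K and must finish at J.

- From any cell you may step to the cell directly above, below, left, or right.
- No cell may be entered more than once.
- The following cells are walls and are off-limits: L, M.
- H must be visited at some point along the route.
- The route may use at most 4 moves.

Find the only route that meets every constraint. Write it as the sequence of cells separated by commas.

K, F, H, I, J

The 4-move cap with required stops at H leaves no slack for detours.
Route from K: up 1 to F, right 3 to J — 4 moves in all.
Check: all required cells visited; 4 ≤ 4 moves.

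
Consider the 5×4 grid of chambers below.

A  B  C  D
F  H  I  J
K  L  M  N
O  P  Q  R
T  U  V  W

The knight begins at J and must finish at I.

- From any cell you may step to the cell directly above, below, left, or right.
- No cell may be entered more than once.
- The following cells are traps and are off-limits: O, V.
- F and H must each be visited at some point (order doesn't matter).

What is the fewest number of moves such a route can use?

7

Any route passes through F and H in some order between J and I. Summing Manhattan distances along each leg and taking the cheapest ordering (J → H → F → I) gives a lower bound of 2 + 1 + 2 = 5 moves.
The shortest route satisfying every rule uses 7 moves: J → D → C → B → A → F → H → I.
The no-revisit rule (legs can't share cells) pushes the minimum above the 5-move bound; an exhaustive check rules out every length from 5 to 6, leaving 7 as the minimum.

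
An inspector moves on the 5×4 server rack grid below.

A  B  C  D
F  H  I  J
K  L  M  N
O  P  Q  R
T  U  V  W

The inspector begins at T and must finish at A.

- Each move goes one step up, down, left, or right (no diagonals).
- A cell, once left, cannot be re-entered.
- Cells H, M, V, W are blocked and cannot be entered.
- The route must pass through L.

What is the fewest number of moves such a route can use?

Any route passes through L somewhere between T and A. Summing Manhattan distances along the two legs (T → L → A) gives a lower bound of 3 + 3 = 6 moves.
A route of 6 moves achieves this: T → O → P → L → K → F → A.
Since 6 matches the lower bound, it is optimal.

6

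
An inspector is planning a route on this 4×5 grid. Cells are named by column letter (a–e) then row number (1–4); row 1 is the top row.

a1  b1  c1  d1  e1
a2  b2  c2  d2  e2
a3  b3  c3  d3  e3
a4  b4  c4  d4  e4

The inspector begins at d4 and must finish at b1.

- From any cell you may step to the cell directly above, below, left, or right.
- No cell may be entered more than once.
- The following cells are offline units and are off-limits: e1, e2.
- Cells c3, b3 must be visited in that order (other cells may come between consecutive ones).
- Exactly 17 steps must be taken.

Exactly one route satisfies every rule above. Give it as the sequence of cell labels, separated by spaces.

d4 e4 e3 d3 d2 d1 c1 c2 c3 c4 b4 a4 a3 b3 b2 a2 a1 b1

The waypoints must appear in the order c3, b3, with no cell reused.
Route from d4: right 1 to e4, up 1 to e3, left 1 to d3, up 2 to d1, left 1 to c1, down 3 to c4, left 2 to a4, up 1 to a3, right 1 to b3, up 1 to b2, left 1 to a2, up 1 to a1, right 1 to b1 — 17 moves in all.
Check: order respected (c3 at step 8, b3 at step 13); 17 moves as required.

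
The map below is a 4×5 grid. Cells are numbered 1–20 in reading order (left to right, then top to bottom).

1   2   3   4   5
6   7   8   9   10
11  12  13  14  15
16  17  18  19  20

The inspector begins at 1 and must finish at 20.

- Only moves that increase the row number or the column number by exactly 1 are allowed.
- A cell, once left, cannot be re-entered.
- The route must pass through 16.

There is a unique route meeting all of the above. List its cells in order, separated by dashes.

1 - 6 - 11 - 16 - 17 - 18 - 19 - 20

Moves only go right or down, so the column and row indices never decrease.
Route from 1: 3× down (reaching 16), 4× right (reaching 20) — 7 moves in all.
Check: all required cells visited.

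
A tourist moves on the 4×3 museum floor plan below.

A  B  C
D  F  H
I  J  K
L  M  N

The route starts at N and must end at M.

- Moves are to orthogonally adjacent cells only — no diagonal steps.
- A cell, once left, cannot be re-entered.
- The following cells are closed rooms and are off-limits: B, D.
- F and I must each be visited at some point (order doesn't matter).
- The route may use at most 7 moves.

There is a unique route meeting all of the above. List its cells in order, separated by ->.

N -> K -> H -> F -> J -> I -> L -> M

Any route must reach F and I and still end at M within 7 moves, so the order of the required stops is forced.
Route from N: up 2 to H, left 1 to F, down 1 to J, left 1 to I, down 1 to L, right 1 to M — 7 moves in all.
Check: all required cells visited; 7 ≤ 7 moves.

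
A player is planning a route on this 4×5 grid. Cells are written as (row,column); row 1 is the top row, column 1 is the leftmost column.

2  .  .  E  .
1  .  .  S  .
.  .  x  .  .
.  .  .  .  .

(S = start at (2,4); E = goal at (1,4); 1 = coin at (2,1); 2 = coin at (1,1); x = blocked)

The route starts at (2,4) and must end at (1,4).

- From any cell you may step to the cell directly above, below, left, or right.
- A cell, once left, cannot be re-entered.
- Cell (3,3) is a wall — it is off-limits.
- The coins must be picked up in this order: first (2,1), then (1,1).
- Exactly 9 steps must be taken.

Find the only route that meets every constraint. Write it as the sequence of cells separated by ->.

(2,4) -> (2,3) -> (2,2) -> (3,2) -> (3,1) -> (2,1) -> (1,1) -> (1,2) -> (1,3) -> (1,4)

The waypoints must appear in the order (2,1), (1,1), with no cell reused.
Route from (2,4): left 2 to (2,2), down 1 to (3,2), left 1 to (3,1), up 2 to (1,1), right 3 to (1,4) — 9 moves in all.
Check: order respected (1 at step 5, 2 at step 6); 9 moves as required.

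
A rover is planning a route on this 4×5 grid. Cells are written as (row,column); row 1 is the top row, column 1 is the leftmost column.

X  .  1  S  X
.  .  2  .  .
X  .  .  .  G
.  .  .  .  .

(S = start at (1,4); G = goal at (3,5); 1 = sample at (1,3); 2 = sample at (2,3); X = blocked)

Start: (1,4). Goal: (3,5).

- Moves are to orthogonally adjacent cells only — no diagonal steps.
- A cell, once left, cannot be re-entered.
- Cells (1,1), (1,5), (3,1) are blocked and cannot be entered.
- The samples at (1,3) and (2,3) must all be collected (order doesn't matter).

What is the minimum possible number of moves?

5

Any route passes through (1,3) and (2,3) in some order between (1,4) and (3,5). Summing Manhattan distances along each leg and taking the cheapest ordering ((1,4) → (1,3) → (2,3) → (3,5)) gives a lower bound of 1 + 1 + 3 = 5 moves.
A route of 5 moves achieves this: (1,4) → (1,3) → (2,3) → (3,3) → (3,4) → (3,5).
Since 5 matches the lower bound, it is optimal.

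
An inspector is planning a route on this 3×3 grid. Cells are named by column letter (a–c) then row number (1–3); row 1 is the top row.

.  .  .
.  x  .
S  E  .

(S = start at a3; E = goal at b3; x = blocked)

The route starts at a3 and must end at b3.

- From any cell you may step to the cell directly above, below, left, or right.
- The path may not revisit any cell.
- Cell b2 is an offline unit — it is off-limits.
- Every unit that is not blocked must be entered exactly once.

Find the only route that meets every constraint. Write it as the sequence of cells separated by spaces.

a3 a2 a1 b1 c1 c2 c3 b3

Need to visit all 8 open cells exactly once, starting at a3 and ending at b3.
Route from a3: up 2 to a1, right 2 to c1, down 2 to c3, left 1 to b3 — 7 moves in all.
Check: all 8 open cells covered.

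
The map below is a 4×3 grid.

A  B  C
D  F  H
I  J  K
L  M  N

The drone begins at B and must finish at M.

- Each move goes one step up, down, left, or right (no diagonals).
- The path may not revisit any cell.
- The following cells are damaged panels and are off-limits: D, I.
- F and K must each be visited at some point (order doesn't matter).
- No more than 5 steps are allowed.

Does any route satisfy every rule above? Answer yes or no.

One route that works: B → F → J → K → N → M.

yes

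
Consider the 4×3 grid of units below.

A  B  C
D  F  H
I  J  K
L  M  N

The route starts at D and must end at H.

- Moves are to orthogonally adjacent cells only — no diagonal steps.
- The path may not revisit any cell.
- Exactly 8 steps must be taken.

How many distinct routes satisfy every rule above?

Need simple routes of exactly 8 moves from D to H (Manhattan distance 2, so 3 moves are spent on a detour and 3 undoing it).
Enumerating: D A B F J M N K H | D I L M J F B C H | D I L M N K J F H | D F J I L M N K H.
That gives 4 routes.

4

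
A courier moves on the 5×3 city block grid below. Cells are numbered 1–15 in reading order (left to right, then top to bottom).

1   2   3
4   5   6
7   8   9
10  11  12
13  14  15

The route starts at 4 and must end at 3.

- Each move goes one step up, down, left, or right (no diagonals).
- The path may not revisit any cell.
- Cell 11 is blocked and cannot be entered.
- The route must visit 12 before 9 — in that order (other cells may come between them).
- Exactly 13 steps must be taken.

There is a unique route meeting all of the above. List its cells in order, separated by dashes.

4 - 1 - 2 - 5 - 8 - 7 - 10 - 13 - 14 - 15 - 12 - 9 - 6 - 3

The waypoints must appear in the order 12, 9, with no cell reused.
Route from 4: up 1 to 1, right 1 to 2, down 2 to 8, left 1 to 7, down 2 to 13, right 2 to 15, up 4 to 3 — 13 moves in all.
Check: order respected (12 at step 10, 9 at step 11); 13 moves as required.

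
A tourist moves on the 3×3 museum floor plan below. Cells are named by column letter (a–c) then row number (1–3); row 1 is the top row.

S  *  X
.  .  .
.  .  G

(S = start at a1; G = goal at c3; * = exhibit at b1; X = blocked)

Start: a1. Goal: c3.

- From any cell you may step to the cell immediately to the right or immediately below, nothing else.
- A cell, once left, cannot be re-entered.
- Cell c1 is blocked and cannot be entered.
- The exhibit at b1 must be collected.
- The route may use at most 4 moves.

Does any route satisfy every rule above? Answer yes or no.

yes

One route that works: a1 → b1 → b2 → b3 → c3.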